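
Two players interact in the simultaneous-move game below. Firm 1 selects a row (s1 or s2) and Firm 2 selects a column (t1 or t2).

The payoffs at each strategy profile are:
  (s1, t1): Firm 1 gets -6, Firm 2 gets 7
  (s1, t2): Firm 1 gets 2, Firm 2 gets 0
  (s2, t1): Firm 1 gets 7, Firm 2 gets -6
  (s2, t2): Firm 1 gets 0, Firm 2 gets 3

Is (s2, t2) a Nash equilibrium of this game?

No

At (s2, t2), Firm 1 earns 0; switching to s1 would give 2, so Firm 1 would deviate.
Firm 2 earns 3; switching to t1 would give -6, so Firm 2 has no profitable deviation.
Since at least one player can profitably deviate, this is not a Nash equilibrium.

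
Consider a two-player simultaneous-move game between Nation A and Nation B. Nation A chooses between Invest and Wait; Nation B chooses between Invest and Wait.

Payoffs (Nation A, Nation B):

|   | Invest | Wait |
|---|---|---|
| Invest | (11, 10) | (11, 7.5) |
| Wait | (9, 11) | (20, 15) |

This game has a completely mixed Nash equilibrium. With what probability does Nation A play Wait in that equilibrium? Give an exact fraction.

5/13

Let x be the probability that Nation A plays Invest. In a completely mixed equilibrium, Nation B must be indifferent between Invest and Wait.
Nation B's expected payoff from Invest is 10x + 11(1−x); from Wait it is 7.5x + 15(1−x).
Setting these equal: −x + 11 = −7.5x + 15, so x = 8/13.
Therefore Nation A plays Wait with probability 1 − 8/13 = 5/13.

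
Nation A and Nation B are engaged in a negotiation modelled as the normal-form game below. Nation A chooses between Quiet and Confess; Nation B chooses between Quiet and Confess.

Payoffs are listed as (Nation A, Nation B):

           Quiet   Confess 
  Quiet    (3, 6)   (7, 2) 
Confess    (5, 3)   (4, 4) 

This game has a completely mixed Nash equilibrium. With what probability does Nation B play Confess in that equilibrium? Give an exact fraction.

Let q be the probability that Nation B plays Quiet. In a completely mixed equilibrium, Nation A must be indifferent between Quiet and Confess.
Nation A's expected payoff from Quiet is 3q + 7(1−q); from Confess it is 5q + 4(1−q).
Setting these equal: −4q + 7 = q + 4, so q = 3/5.
Therefore Nation B plays Confess with probability 1 − 3/5 = 2/5.

2/5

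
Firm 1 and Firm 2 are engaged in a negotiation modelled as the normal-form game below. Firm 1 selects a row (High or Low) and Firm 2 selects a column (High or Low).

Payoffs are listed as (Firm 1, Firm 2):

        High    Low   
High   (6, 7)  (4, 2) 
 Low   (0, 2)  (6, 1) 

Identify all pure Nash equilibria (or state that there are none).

(High, High): Firm 1 gets 6 ≥ 0 from Low, and Firm 2 gets 7 ≥ 2 from Low — Nash equilibrium.
(High, Low): Firm 1 prefers Low (6 > 4); Firm 2 prefers High (7 > 2) — not an equilibrium.
(Low, High): Firm 1 prefers High (6 > 0) — not an equilibrium.
(Low, Low): Firm 2 prefers High (2 > 1) — not an equilibrium.

(High, High)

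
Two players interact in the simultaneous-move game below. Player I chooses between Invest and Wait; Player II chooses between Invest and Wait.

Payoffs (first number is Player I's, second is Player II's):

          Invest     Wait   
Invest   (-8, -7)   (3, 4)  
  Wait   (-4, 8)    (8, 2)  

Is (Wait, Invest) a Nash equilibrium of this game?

At (Wait, Invest), Player I earns -4; switching to Invest would give -8, so Player I has no profitable deviation.
Player II earns 8; switching to Wait would give 2, so Player II has no profitable deviation.
Neither player can gain by a unilateral deviation, so this profile is a Nash equilibrium.

Yes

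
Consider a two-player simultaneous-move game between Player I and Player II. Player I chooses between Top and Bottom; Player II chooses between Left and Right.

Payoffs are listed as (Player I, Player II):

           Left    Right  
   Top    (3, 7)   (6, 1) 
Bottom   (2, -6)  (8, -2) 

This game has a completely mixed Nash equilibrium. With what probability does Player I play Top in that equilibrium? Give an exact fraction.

2/5

Let p be the probability that Player I plays Top. In a completely mixed equilibrium, Player II must be indifferent between Left and Right.
Player II's expected payoff from Left is 7p − 6(1−p); from Right it is p − 2(1−p).
Setting these equal: 13p − 6 = 3p − 2, so p = 2/5.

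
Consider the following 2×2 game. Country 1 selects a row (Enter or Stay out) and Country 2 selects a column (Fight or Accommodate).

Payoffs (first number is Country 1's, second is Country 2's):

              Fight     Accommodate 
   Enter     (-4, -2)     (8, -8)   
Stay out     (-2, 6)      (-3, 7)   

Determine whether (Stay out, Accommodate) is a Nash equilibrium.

At (Stay out, Accommodate), Country 1 earns -3; switching to Enter would give 8, so Country 1 would deviate.
Country 2 earns 7; switching to Fight would give 6, so Country 2 has no profitable deviation.
Since at least one player can profitably deviate, this is not a Nash equilibrium.

No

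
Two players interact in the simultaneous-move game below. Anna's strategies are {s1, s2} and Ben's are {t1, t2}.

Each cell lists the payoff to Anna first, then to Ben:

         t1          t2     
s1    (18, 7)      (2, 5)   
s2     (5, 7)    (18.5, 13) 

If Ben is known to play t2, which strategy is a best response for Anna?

s2

Against t2, Anna earns 2 from s1 and 18.5 from s2.
So s2 is the best response.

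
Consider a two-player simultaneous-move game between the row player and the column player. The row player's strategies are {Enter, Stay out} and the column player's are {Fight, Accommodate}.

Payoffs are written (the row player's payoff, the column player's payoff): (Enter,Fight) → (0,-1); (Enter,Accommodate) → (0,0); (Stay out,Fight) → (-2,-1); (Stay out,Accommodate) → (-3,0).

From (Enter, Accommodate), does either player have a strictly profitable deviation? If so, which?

Neither

The row player at (Enter, Accommodate) earns 0; deviating to Stay out yields -3 — not better.
The column player earns 0; deviating to Fight yields -1 — not better.
Neither player can strictly improve; the profile is a Nash equilibrium.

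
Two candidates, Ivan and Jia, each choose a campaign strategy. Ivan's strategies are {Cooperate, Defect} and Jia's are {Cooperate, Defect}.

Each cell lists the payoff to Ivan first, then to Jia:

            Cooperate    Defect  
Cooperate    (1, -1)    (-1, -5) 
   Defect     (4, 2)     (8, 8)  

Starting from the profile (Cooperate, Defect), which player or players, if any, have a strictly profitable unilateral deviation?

Ivan at (Cooperate, Defect) earns -1; deviating to Defect yields 8 — a strict improvement.
Jia earns -5; deviating to Cooperate yields -1 — a strict improvement.
Both Ivan and Jia have strictly profitable deviations.

Both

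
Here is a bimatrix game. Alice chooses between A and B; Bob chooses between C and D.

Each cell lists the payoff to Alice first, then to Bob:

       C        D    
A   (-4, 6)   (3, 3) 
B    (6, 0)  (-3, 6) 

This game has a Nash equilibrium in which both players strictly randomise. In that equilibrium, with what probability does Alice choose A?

2/3

Let p be the probability that Alice plays A. In a completely mixed equilibrium, Bob must be indifferent between C and D.
Bob's expected payoff from C is 6p; from D it is 3p + 6(1−p).
Setting these equal: 6p = −3p + 6, so p = 2/3.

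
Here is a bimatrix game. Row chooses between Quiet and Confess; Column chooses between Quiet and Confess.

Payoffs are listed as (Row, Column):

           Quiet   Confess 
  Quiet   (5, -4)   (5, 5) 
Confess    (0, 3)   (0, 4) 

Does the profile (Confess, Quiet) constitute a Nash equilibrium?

No

At (Confess, Quiet), Row earns 0; switching to Quiet would give 5, so Row would deviate.
Column earns 3; switching to Confess would give 4, so Column would deviate.
Since at least one player can profitably deviate, this is not a Nash equilibrium.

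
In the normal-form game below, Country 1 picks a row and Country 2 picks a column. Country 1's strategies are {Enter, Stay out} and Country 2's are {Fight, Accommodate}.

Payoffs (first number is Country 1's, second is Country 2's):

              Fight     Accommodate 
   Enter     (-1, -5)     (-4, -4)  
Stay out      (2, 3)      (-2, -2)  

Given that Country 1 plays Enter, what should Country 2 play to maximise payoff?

Accommodate

Against Enter, Country 2 earns -5 from Fight and -4 from Accommodate.
So Accommodate is the best response.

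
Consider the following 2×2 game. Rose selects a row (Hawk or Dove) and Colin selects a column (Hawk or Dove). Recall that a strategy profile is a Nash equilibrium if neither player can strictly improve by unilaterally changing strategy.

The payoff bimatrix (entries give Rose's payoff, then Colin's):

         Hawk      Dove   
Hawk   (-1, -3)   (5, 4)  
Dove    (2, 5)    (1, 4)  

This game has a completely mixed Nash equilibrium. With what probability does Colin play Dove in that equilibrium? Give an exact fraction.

Let q be the probability that Colin plays Hawk. In a completely mixed equilibrium, Rose must be indifferent between Hawk and Dove.
Rose's expected payoff from Hawk is −q + 5(1−q); from Dove it is 2q + (1−q).
Setting these equal: −6q + 5 = q + 1, so q = 4/7.
Therefore Colin plays Dove with probability 1 − 4/7 = 3/7.

3/7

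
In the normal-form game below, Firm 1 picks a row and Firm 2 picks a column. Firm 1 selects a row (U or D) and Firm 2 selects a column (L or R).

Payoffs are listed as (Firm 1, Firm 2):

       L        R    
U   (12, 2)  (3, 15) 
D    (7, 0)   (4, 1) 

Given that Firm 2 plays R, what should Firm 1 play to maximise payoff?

D

Against R, Firm 1 earns 3 from U and 4 from D.
So D is the best response.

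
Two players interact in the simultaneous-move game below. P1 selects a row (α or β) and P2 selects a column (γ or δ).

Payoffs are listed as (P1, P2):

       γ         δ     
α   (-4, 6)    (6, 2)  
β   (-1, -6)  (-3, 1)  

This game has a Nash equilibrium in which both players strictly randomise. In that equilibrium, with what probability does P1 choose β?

Let r be the probability that P1 plays α. In a completely mixed equilibrium, P2 must be indifferent between γ and δ.
P2's expected payoff from γ is 6r − 6(1−r); from δ it is 2r + (1−r).
Setting these equal: 12r − 6 = r + 1, so r = 7/11.
Therefore P1 plays β with probability 1 − 7/11 = 4/11.

4/11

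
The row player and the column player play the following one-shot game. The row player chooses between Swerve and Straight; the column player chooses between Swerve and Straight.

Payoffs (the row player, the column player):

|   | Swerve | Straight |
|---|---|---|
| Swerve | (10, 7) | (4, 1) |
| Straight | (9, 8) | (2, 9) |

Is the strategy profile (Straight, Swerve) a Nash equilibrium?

No

At (Straight, Swerve), the row player earns 9; switching to Swerve would give 10, so the row player would deviate.
The column player earns 8; switching to Straight would give 9, so the column player would deviate.
Since at least one player can profitably deviate, this is not a Nash equilibrium.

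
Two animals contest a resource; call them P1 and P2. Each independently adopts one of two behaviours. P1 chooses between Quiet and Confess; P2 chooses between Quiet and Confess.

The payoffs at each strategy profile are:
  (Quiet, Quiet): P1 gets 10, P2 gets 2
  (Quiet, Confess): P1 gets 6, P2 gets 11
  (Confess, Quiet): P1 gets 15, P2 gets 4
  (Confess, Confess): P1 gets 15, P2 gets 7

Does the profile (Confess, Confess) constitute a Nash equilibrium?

At (Confess, Confess), P1 earns 15; switching to Quiet would give 6, so P1 has no profitable deviation.
P2 earns 7; switching to Quiet would give 4, so P2 has no profitable deviation.
Neither player can gain by a unilateral deviation, so this profile is a Nash equilibrium.

Yes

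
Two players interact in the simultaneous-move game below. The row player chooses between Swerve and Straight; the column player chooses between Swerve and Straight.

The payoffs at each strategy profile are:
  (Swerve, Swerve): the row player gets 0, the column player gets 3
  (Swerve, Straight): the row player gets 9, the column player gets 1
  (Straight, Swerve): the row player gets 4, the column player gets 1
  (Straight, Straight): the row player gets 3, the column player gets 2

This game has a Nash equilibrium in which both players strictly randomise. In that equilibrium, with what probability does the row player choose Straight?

Let p be the probability that the row player plays Swerve. In a completely mixed equilibrium, the column player must be indifferent between Swerve and Straight.
The column player's expected payoff from Swerve is 3p + (1−p); from Straight it is p + 2(1−p).
Setting these equal: 2p + 1 = −p + 2, so p = 1/3.
Therefore the row player plays Straight with probability 1 − 1/3 = 2/3.

2/3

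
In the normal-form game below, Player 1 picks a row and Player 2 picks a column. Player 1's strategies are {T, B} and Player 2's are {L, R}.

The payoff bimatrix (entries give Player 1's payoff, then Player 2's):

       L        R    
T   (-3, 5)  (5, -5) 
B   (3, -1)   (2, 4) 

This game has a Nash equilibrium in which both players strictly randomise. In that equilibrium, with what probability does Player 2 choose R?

Let c be the probability that Player 2 plays L. In a completely mixed equilibrium, Player 1 must be indifferent between T and B.
Player 1's expected payoff from T is −3c + 5(1−c); from B it is 3c + 2(1−c).
Setting these equal: −8c + 5 = c + 2, so c = 1/3.
Therefore Player 2 plays R with probability 1 − 1/3 = 2/3.

2/3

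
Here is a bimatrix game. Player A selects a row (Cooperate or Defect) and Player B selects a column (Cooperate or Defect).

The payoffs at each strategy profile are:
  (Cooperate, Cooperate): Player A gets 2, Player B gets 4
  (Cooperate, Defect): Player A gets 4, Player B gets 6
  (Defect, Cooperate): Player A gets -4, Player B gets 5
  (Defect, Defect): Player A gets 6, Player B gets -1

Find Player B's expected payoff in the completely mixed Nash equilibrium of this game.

First find x, the probability Player A plays Cooperate, from Player B's indifference between Cooperate and Defect: 4x + 5(1−x) = 6x − (1−x), giving x = 3/4.
Since Player B is indifferent in equilibrium, Player B's expected payoff equals the payoff from either column against (3/4, 1/4). Using Cooperate: 4(3/4) + 5(1/4) = 17/4.

17/4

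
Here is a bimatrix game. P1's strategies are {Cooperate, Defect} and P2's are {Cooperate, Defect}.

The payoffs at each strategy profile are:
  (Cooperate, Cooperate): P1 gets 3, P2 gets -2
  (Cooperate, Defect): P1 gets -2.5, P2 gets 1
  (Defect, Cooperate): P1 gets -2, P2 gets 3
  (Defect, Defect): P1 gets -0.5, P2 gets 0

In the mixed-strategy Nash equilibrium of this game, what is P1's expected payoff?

-13/14

First find q, the probability P2 plays Cooperate, from P1's indifference between Cooperate and Defect: 3q − 2.5(1−q) = −2q − 0.5(1−q), giving q = 2/7.
Since P1 is indifferent in equilibrium, P1's expected payoff equals the payoff from either row against (2/7, 5/7). Using Cooperate: 3(2/7) − 2.5(5/7) = -13/14.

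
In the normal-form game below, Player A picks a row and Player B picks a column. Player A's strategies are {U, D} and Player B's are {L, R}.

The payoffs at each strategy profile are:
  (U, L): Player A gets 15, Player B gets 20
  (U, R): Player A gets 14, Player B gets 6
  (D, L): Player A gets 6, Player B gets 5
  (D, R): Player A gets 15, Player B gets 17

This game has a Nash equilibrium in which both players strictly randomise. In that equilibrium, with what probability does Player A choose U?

6/13

Let p be the probability that Player A plays U. In a completely mixed equilibrium, Player B must be indifferent between L and R.
Player B's expected payoff from L is 20p + 5(1−p); from R it is 6p + 17(1−p).
Setting these equal: 15p + 5 = −11p + 17, so p = 6/13.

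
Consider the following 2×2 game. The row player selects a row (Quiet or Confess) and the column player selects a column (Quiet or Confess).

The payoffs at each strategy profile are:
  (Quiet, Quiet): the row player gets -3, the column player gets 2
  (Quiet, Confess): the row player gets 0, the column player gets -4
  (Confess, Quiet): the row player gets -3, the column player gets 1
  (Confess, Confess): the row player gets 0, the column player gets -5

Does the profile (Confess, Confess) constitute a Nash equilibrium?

At (Confess, Confess), the row player earns 0; switching to Quiet would give 0, so the row player has no profitable deviation.
The column player earns -5; switching to Quiet would give 1, so the column player would deviate.
Since at least one player can profitably deviate, this is not a Nash equilibrium.

No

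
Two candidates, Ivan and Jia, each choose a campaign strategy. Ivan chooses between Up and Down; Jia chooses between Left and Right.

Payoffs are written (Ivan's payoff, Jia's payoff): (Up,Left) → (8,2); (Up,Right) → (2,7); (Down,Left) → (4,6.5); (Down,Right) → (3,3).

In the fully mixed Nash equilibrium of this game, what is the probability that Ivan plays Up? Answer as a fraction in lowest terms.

7/17

Let r be the probability that Ivan plays Up. In a completely mixed equilibrium, Jia must be indifferent between Left and Right.
Jia's expected payoff from Left is 2r + 6.5(1−r); from Right it is 7r + 3(1−r).
Setting these equal: −4.5r + 6.5 = 4r + 3, so r = 7/17.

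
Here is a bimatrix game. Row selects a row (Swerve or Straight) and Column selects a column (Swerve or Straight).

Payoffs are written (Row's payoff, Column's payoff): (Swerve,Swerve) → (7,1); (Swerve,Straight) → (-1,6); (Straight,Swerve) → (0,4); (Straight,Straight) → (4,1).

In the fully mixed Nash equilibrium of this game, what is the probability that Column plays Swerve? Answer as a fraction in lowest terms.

5/12

Let q be the probability that Column plays Swerve. In a completely mixed equilibrium, Row must be indifferent between Swerve and Straight.
Row's expected payoff from Swerve is 7q − (1−q); from Straight it is 4(1−q).
Setting these equal: 8q − 1 = −4q + 4, so q = 5/12.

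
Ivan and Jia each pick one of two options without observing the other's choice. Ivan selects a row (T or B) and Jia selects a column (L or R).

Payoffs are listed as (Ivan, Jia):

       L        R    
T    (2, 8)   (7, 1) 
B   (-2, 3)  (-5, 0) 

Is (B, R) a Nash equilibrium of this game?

No

At (B, R), Ivan earns -5; switching to T would give 7, so Ivan would deviate.
Jia earns 0; switching to L would give 3, so Jia would deviate.
Since at least one player can profitably deviate, this is not a Nash equilibrium.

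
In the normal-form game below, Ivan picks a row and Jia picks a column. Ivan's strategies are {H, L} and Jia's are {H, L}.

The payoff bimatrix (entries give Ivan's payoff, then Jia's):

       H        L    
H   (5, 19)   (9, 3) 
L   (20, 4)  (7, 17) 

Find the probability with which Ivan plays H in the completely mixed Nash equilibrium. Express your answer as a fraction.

Let r be the probability that Ivan plays H. In a completely mixed equilibrium, Jia must be indifferent between H and L.
Jia's expected payoff from H is 19r + 4(1−r); from L it is 3r + 17(1−r).
Setting these equal: 15r + 4 = −14r + 17, so r = 13/29.

13/29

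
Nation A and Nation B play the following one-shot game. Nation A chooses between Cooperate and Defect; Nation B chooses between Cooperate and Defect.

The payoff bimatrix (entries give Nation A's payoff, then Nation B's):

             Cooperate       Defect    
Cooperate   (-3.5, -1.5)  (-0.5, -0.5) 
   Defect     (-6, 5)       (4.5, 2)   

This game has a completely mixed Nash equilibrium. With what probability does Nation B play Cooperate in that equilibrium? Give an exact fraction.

2/3

Let y be the probability that Nation B plays Cooperate. In a completely mixed equilibrium, Nation A must be indifferent between Cooperate and Defect.
Nation A's expected payoff from Cooperate is −3.5y − 0.5(1−y); from Defect it is −6y + 4.5(1−y).
Setting these equal: −3y − 0.5 = −10.5y + 4.5, so y = 2/3.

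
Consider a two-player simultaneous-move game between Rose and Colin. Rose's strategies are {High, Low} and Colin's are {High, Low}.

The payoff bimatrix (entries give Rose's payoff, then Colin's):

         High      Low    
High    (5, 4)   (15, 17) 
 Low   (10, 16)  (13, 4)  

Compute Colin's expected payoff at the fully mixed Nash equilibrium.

First find p, the probability Rose plays High, from Colin's indifference between High and Low: 4p + 16(1−p) = 17p + 4(1−p), giving p = 12/25.
Since Colin is indifferent in equilibrium, Colin's expected payoff equals the payoff from either column against (12/25, 13/25). Using High: 4(12/25) + 16(13/25) = 256/25.

256/25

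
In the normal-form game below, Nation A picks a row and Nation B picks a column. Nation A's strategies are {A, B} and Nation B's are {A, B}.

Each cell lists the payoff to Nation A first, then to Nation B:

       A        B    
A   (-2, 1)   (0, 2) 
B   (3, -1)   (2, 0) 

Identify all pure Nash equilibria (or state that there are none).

(B, B)

(A, A): Nation A prefers B (3 > -2); Nation B prefers B (2 > 1) — not an equilibrium.
(A, B): Nation A prefers B (2 > 0) — not an equilibrium.
(B, A): Nation B prefers B (0 > -1) — not an equilibrium.
(B, B): Nation A gets 2 ≥ 0 from A, and Nation B gets 0 ≥ -1 from A — Nash equilibrium.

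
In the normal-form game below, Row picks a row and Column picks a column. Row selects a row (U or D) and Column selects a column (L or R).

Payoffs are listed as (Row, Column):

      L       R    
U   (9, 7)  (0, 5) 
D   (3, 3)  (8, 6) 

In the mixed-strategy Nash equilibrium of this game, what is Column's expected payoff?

First find p, the probability Row plays U, from Column's indifference between L and R: 7p + 3(1−p) = 5p + 6(1−p), giving p = 3/5.
Since Column is indifferent in equilibrium, Column's expected payoff equals the payoff from either column against (3/5, 2/5). Using L: 7(3/5) + 3(2/5) = 27/5.

27/5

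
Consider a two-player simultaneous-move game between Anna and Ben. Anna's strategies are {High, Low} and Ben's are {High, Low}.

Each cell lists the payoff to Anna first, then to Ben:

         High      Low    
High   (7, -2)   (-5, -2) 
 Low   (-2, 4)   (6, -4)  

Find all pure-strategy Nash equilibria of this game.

(High, High)

(High, High): Anna gets 7 ≥ -2 from Low, and Ben gets -2 ≥ -2 from Low — Nash equilibrium.
(High, Low): Anna prefers Low (6 > -5) — not an equilibrium.
(Low, High): Anna prefers High (7 > -2) — not an equilibrium.
(Low, Low): Ben prefers High (4 > -4) — not an equilibrium.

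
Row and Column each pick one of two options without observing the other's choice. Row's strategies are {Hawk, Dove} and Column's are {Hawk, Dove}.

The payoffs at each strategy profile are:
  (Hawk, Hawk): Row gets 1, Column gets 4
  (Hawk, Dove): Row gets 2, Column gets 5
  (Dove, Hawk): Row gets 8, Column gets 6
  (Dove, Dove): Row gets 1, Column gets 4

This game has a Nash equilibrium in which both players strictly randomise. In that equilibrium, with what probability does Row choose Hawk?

2/3

Let r be the probability that Row plays Hawk. In a completely mixed equilibrium, Column must be indifferent between Hawk and Dove.
Column's expected payoff from Hawk is 4r + 6(1−r); from Dove it is 5r + 4(1−r).
Setting these equal: −2r + 6 = r + 4, so r = 2/3.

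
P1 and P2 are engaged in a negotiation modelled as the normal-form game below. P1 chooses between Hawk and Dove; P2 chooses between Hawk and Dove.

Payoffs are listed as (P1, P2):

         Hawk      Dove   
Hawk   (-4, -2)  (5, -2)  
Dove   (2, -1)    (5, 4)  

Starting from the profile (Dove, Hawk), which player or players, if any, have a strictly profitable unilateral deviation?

P1 at (Dove, Hawk) earns 2; deviating to Hawk yields -4 — not better.
P2 earns -1; deviating to Dove yields 4 — a strict improvement.
Only P2 has a strictly profitable deviation.

P2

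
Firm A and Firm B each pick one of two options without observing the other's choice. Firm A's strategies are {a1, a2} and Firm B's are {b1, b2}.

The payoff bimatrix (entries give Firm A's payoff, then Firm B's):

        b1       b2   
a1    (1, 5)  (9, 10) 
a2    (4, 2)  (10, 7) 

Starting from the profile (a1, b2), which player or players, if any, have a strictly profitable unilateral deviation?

Firm A

Firm A at (a1, b2) earns 9; deviating to a2 yields 10 — a strict improvement.
Firm B earns 10; deviating to b1 yields 5 — not better.
Only Firm A has a strictly profitable deviation.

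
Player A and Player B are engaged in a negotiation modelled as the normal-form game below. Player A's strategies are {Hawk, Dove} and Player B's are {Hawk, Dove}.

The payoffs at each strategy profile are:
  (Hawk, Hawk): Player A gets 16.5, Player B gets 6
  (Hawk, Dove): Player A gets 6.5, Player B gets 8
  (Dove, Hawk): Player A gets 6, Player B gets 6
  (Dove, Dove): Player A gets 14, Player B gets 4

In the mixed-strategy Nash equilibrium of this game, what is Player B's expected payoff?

First find p, the probability Player A plays Hawk, from Player B's indifference between Hawk and Dove: 6p + 6(1−p) = 8p + 4(1−p), giving p = 1/2.
Since Player B is indifferent in equilibrium, Player B's expected payoff equals the payoff from either column against (1/2, 1/2). Using Hawk: 6(1/2) + 6(1/2) = 6.

6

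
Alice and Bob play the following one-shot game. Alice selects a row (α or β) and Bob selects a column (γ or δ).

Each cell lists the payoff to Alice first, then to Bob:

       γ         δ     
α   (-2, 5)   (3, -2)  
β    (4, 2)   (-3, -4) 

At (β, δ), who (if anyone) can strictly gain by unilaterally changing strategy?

Alice at (β, δ) earns -3; deviating to α yields 3 — a strict improvement.
Bob earns -4; deviating to γ yields 2 — a strict improvement.
Both Alice and Bob have strictly profitable deviations.

Both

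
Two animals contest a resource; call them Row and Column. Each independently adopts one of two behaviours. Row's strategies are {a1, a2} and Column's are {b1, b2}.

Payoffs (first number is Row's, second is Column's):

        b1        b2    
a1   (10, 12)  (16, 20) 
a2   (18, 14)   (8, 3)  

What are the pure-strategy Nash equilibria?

(a1, b1): Row prefers a2 (18 > 10); Column prefers b2 (20 > 12) — not an equilibrium.
(a1, b2): Row gets 16 ≥ 8 from a2, and Column gets 20 ≥ 12 from b1 — Nash equilibrium.
(a2, b1): Row gets 18 ≥ 10 from a1, and Column gets 14 ≥ 3 from b2 — Nash equilibrium.
(a2, b2): Row prefers a1 (16 > 8); Column prefers b1 (14 > 3) — not an equilibrium.

(a1, b2) and (a2, b1)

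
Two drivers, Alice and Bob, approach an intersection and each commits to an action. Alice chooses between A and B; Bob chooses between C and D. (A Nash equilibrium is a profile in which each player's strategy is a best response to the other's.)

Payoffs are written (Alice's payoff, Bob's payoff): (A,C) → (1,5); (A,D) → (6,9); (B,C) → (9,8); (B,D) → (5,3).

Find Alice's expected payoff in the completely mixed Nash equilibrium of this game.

First find y, the probability Bob plays C, from Alice's indifference between A and B: y + 6(1−y) = 9y + 5(1−y), giving y = 1/9.
Since Alice is indifferent in equilibrium, Alice's expected payoff equals the payoff from either row against (1/9, 8/9). Using A: (1/9) + 6(8/9) = 49/9.

49/9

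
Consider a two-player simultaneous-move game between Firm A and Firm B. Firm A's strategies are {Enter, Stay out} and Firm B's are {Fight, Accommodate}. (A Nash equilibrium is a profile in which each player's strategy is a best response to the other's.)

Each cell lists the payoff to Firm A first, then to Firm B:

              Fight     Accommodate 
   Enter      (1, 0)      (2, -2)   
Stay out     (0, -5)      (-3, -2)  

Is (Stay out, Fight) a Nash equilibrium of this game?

No

At (Stay out, Fight), Firm A earns 0; switching to Enter would give 1, so Firm A would deviate.
Firm B earns -5; switching to Accommodate would give -2, so Firm B would deviate.
Since at least one player can profitably deviate, this is not a Nash equilibrium.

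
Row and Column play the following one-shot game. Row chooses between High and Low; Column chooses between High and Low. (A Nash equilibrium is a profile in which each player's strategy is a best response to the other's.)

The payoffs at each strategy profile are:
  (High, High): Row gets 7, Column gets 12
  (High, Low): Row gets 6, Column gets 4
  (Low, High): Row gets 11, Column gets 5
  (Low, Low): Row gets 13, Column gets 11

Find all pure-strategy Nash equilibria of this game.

(High, High): Row prefers Low (11 > 7) — not an equilibrium.
(High, Low): Row prefers Low (13 > 6); Column prefers High (12 > 4) — not an equilibrium.
(Low, High): Column prefers Low (11 > 5) — not an equilibrium.
(Low, Low): Row gets 13 ≥ 6 from High, and Column gets 11 ≥ 5 from High — Nash equilibrium.

(Low, Low)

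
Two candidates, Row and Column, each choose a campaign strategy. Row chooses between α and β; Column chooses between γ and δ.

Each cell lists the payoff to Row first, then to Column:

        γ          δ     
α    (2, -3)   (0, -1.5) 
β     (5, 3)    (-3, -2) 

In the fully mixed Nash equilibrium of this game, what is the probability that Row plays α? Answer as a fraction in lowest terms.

10/13

Let x be the probability that Row plays α. In a completely mixed equilibrium, Column must be indifferent between γ and δ.
Column's expected payoff from γ is −3x + 3(1−x); from δ it is −1.5x − 2(1−x).
Setting these equal: −6x + 3 = 0.5x − 2, so x = 10/13.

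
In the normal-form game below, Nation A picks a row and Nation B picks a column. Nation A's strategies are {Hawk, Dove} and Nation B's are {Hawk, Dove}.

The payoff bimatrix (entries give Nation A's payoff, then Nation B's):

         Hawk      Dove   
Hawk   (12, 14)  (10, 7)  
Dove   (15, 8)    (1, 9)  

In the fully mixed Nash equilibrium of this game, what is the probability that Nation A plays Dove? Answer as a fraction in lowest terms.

7/8

Let r be the probability that Nation A plays Hawk. In a completely mixed equilibrium, Nation B must be indifferent between Hawk and Dove.
Nation B's expected payoff from Hawk is 14r + 8(1−r); from Dove it is 7r + 9(1−r).
Setting these equal: 6r + 8 = −2r + 9, so r = 1/8.
Therefore Nation A plays Dove with probability 1 − 1/8 = 7/8.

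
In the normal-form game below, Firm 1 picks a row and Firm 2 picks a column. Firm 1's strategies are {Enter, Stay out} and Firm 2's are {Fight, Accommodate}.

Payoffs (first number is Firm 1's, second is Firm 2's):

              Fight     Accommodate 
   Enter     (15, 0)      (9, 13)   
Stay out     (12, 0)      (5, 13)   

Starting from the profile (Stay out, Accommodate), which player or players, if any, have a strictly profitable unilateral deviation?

Firm 1

Firm 1 at (Stay out, Accommodate) earns 5; deviating to Enter yields 9 — a strict improvement.
Firm 2 earns 13; deviating to Fight yields 0 — not better.
Only Firm 1 has a strictly profitable deviation.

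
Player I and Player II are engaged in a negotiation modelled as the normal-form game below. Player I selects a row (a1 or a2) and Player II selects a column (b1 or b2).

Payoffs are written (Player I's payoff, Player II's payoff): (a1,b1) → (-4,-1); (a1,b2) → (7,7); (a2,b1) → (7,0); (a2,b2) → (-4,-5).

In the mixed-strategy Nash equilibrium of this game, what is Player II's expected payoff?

-5/13

First find x, the probability Player I plays a1, from Player II's indifference between b1 and b2: −x = 7x − 5(1−x), giving x = 5/13.
Since Player II is indifferent in equilibrium, Player II's expected payoff equals the payoff from either column against (5/13, 8/13). Using b1: −(5/13) = -5/13.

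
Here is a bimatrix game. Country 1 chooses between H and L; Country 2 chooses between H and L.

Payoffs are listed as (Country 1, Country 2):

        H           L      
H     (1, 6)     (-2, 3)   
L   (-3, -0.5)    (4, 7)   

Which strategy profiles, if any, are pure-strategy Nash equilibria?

(H, H) and (L, L)

(H, H): Country 1 gets 1 ≥ -3 from L, and Country 2 gets 6 ≥ 3 from L — Nash equilibrium.
(H, L): Country 1 prefers L (4 > -2); Country 2 prefers H (6 > 3) — not an equilibrium.
(L, H): Country 1 prefers H (1 > -3); Country 2 prefers L (7 > -0.5) — not an equilibrium.
(L, L): Country 1 gets 4 ≥ -2 from H, and Country 2 gets 7 ≥ -0.5 from H — Nash equilibrium.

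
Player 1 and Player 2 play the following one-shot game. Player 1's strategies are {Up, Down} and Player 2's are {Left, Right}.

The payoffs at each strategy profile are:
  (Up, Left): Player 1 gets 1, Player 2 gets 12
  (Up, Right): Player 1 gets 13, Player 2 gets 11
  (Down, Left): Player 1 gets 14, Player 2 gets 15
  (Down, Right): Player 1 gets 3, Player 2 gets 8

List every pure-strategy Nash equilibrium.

(Up, Left): Player 1 prefers Down (14 > 1) — not an equilibrium.
(Up, Right): Player 2 prefers Left (12 > 11) — not an equilibrium.
(Down, Left): Player 1 gets 14 ≥ 1 from Up, and Player 2 gets 15 ≥ 8 from Right — Nash equilibrium.
(Down, Right): Player 1 prefers Up (13 > 3); Player 2 prefers Left (15 > 8) — not an equilibrium.

(Down, Left)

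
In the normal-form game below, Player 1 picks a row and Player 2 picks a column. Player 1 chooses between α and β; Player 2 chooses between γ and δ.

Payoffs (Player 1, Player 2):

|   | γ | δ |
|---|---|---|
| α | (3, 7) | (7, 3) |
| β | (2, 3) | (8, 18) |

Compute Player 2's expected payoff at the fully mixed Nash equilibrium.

First find x, the probability Player 1 plays α, from Player 2's indifference between γ and δ: 7x + 3(1−x) = 3x + 18(1−x), giving x = 15/19.
Since Player 2 is indifferent in equilibrium, Player 2's expected payoff equals the payoff from either column against (15/19, 4/19). Using γ: 7(15/19) + 3(4/19) = 117/19.

117/19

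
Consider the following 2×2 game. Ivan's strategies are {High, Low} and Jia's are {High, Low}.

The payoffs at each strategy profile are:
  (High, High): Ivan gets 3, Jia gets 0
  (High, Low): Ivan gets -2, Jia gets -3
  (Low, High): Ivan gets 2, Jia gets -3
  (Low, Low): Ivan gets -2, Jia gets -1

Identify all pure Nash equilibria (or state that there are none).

(High, High) and (Low, Low)

(High, High): Ivan gets 3 ≥ 2 from Low, and Jia gets 0 ≥ -3 from Low — Nash equilibrium.
(High, Low): Jia prefers High (0 > -3) — not an equilibrium.
(Low, High): Ivan prefers High (3 > 2); Jia prefers Low (-1 > -3) — not an equilibrium.
(Low, Low): Ivan gets -2 ≥ -2 from High, and Jia gets -1 ≥ -3 from High — Nash equilibrium.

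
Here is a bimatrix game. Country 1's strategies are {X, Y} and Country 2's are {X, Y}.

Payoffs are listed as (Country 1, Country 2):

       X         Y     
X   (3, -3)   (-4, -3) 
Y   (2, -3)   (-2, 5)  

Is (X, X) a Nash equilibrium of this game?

At (X, X), Country 1 earns 3; switching to Y would give 2, so Country 1 has no profitable deviation.
Country 2 earns -3; switching to Y would give -3, so Country 2 has no profitable deviation.
Neither player can gain by a unilateral deviation, so this profile is a Nash equilibrium.

Yes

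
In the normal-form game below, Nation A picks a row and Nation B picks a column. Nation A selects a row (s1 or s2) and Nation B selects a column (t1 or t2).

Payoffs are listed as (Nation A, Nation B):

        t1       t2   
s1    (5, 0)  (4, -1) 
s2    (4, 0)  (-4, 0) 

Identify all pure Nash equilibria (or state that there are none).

(s1, t1): Nation A gets 5 ≥ 4 from s2, and Nation B gets 0 ≥ -1 from t2 — Nash equilibrium.
(s1, t2): Nation B prefers t1 (0 > -1) — not an equilibrium.
(s2, t1): Nation A prefers s1 (5 > 4) — not an equilibrium.
(s2, t2): Nation A prefers s1 (4 > -4) — not an equilibrium.

(s1, t1)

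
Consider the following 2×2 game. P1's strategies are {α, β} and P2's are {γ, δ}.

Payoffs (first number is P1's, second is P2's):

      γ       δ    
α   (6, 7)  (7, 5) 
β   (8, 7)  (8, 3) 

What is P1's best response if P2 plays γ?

Against γ, P1 earns 6 from α and 8 from β.
So β is the best response.

β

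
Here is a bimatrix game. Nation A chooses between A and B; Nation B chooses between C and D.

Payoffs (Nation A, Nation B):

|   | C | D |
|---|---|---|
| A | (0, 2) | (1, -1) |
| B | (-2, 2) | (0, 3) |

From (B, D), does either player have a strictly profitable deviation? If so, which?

Nation A

Nation A at (B, D) earns 0; deviating to A yields 1 — a strict improvement.
Nation B earns 3; deviating to C yields 2 — not better.
Only Nation A has a strictly profitable deviation.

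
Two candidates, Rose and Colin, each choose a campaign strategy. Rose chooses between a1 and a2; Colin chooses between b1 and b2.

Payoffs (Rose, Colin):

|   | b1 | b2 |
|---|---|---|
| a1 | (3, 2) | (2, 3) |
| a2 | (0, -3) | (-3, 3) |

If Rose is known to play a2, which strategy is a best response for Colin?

Against a2, Colin earns -3 from b1 and 3 from b2.
So b2 is the best response.

b2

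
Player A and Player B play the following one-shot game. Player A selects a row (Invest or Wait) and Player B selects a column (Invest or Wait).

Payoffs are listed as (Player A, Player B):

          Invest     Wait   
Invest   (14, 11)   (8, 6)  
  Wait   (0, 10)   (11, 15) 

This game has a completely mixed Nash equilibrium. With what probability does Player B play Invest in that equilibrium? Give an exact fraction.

Let c be the probability that Player B plays Invest. In a completely mixed equilibrium, Player A must be indifferent between Invest and Wait.
Player A's expected payoff from Invest is 14c + 8(1−c); from Wait it is 11(1−c).
Setting these equal: 6c + 8 = −11c + 11, so c = 3/17.

3/17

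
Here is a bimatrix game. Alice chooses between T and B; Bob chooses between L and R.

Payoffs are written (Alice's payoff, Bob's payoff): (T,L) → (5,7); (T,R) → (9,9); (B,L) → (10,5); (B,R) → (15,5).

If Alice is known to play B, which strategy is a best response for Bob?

Against B, Bob earns 5 from L and 5 from R.
So either strategy is a best response.

either — both L and R are best responses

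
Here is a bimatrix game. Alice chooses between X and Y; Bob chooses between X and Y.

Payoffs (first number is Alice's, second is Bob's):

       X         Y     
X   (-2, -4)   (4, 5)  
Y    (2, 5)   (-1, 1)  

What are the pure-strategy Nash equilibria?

(X, X): Alice prefers Y (2 > -2); Bob prefers Y (5 > -4) — not an equilibrium.
(X, Y): Alice gets 4 ≥ -1 from Y, and Bob gets 5 ≥ -4 from X — Nash equilibrium.
(Y, X): Alice gets 2 ≥ -2 from X, and Bob gets 5 ≥ 1 from Y — Nash equilibrium.
(Y, Y): Alice prefers X (4 > -1); Bob prefers X (5 > 1) — not an equilibrium.

(X, Y) and (Y, X)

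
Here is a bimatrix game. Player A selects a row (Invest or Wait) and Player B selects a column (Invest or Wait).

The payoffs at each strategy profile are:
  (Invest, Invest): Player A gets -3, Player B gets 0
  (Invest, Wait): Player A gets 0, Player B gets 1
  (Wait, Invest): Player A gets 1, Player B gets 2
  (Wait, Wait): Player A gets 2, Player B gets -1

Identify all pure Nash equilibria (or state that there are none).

(Wait, Invest)

(Invest, Invest): Player A prefers Wait (1 > -3); Player B prefers Wait (1 > 0) — not an equilibrium.
(Invest, Wait): Player A prefers Wait (2 > 0) — not an equilibrium.
(Wait, Invest): Player A gets 1 ≥ -3 from Invest, and Player B gets 2 ≥ -1 from Wait — Nash equilibrium.
(Wait, Wait): Player B prefers Invest (2 > -1) — not an equilibrium.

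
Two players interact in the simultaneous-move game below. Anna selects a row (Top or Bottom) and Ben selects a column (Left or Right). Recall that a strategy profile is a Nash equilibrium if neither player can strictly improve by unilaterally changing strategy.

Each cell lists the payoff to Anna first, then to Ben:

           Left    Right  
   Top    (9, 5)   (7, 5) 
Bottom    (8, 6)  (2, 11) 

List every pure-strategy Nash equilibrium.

(Top, Left) and (Top, Right)

(Top, Left): Anna gets 9 ≥ 8 from Bottom, and Ben gets 5 ≥ 5 from Right — Nash equilibrium.
(Top, Right): Anna gets 7 ≥ 2 from Bottom, and Ben gets 5 ≥ 5 from Left — Nash equilibrium.
(Bottom, Left): Anna prefers Top (9 > 8); Ben prefers Right (11 > 6) — not an equilibrium.
(Bottom, Right): Anna prefers Top (7 > 2) — not an equilibrium.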